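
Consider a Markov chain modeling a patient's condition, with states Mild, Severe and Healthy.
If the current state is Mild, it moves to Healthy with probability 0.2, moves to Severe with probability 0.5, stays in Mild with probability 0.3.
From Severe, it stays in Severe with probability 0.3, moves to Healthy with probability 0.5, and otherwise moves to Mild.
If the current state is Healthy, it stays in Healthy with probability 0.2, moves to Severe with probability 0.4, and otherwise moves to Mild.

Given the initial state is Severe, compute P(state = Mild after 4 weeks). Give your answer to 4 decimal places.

0.2924

Propagate the distribution vector 4 weeks from Severe.
After 0 weeks: (0.0000, 1.0000, 0.0000)
After 1 week: (0.2000, 0.3000, 0.5000)
After 2 weeks: (0.3200, 0.3900, 0.2900)
After 3 weeks: (0.2900, 0.3930, 0.3170)
After 4 weeks: (0.2924, 0.3897, 0.3179)
P(in Mild after 4 weeks) = 0.2924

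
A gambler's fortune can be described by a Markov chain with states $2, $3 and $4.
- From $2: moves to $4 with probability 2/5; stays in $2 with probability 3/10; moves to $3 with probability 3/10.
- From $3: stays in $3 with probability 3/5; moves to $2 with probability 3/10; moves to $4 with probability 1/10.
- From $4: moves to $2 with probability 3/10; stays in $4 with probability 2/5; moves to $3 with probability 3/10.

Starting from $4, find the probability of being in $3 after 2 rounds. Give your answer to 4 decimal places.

Sum over the intermediate state after 1 round:
P = P($4→$2)·P($2→$3) + P($4→$3)·P($3→$3) + P($4→$4)·P($4→$3)
  = 0.3×0.3 + 0.3×0.6 + 0.4×0.3
  = 0.0900 + 0.1800 + 0.1200 = 0.3900

0.3900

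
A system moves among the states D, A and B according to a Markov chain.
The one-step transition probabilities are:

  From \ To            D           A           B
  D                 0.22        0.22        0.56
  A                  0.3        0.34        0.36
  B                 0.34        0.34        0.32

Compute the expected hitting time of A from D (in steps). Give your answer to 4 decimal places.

3.6471

Let t(s) be the expected number of steps to first reach A from state s, with t(A) = 0. Conditioning on the first step:
t(D) = 1 + 0.22·t(D) + 0.56·t(B)
t(B) = 1 + 0.34·t(D) + 0.32·t(B)
Solving: t(D) = 3.6471, t(B) = 3.2941.
Expected steps from D to A: 3.6471.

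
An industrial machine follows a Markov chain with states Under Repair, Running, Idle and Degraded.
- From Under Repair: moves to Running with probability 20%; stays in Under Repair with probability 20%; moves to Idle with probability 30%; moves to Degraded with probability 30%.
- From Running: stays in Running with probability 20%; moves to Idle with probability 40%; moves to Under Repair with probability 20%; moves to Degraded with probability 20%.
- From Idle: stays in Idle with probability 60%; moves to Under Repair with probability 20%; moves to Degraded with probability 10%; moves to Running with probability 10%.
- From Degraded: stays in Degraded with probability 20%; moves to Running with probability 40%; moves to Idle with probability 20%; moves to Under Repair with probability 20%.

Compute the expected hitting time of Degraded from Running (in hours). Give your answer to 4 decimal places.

5.7971

Let t(s) be the expected number of hours to first reach Degraded from state s, with t(Degraded) = 0. Conditioning on the first hour:
t(Under Repair) = 1 + 0.2·t(Under Repair) + 0.2·t(Running) + 0.3·t(Idle)
t(Running) = 1 + 0.2·t(Under Repair) + 0.2·t(Running) + 0.4·t(Idle)
t(Idle) = 1 + 0.2·t(Under Repair) + 0.1·t(Running) + 0.6·t(Idle)
Solving: t(Under Repair) = 5.1449, t(Running) = 5.7971, t(Idle) = 6.5217.
Expected hours from Running to Degraded: 5.7971.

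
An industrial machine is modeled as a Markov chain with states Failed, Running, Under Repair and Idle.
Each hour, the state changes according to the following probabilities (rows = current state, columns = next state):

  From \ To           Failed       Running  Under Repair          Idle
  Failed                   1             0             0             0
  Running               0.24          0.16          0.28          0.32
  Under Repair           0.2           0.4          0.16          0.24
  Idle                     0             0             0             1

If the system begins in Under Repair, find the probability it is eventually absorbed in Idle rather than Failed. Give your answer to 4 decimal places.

Let h(s) be the probability of absorption at Idle starting from transient state s. Then h(Idle) = 1 and h(Failed) = 0. By first-step analysis:
h(Running) = 0.24·0 + 0.16·h(Running) + 0.28·h(Under Repair) + 0.32·1
h(Under Repair) = 0.2·0 + 0.4·h(Running) + 0.16·h(Under Repair) + 0.24·1
Solving: h(Running) = 0.5660, h(Under Repair) = 0.5553.
Starting from Under Repair, the probability is 0.5553.

0.5553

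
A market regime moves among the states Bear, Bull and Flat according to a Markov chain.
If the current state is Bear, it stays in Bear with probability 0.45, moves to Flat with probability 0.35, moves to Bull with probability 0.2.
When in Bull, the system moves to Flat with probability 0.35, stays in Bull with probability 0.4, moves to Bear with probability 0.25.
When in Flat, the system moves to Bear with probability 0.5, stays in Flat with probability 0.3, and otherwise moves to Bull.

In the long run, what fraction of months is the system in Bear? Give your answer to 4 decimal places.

0.4167

Let the stationary distribution be π with π = πP and π_1 + π_2 + π_3 = 1.
π_1 = 0.45·π_1 + 0.25·π_2 + 0.5·π_3
π_2 = 0.2·π_1 + 0.4·π_2 + 0.2·π_3
Solving with the normalization constraint gives π = (0.4167, 0.2500, 0.3333).
So the stationary probability of Bear is 0.4167.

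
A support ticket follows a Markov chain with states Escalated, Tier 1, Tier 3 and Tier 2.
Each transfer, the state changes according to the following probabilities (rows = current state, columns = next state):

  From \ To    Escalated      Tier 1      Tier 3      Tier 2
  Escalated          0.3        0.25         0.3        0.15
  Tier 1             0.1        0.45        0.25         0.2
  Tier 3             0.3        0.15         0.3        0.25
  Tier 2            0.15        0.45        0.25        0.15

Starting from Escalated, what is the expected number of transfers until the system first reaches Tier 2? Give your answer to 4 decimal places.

5.1961

Let t(s) be the expected number of transfers to first reach Tier 2 from state s, with t(Tier 2) = 0. Conditioning on the first transfer:
t(Escalated) = 1 + 0.3·t(Escalated) + 0.25·t(Tier 1) + 0.3·t(Tier 3)
t(Tier 1) = 1 + 0.1·t(Escalated) + 0.45·t(Tier 1) + 0.25·t(Tier 3)
t(Tier 3) = 1 + 0.3·t(Escalated) + 0.15·t(Tier 1) + 0.3·t(Tier 3)
Solving: t(Escalated) = 5.1961, t(Tier 1) = 4.9020, t(Tier 3) = 4.7059.
Expected transfers from Escalated to Tier 2: 5.1961.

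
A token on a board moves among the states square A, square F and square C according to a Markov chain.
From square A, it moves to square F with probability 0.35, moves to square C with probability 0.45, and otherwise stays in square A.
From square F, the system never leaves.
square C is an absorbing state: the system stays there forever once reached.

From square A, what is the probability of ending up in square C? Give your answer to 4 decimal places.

0.5625

Let h(s) be the probability of absorption at square C starting from transient state s. Then h(square C) = 1 and h(square F) = 0. By first-step analysis:
h(square A) = 0.2·h(square A) + 0.35·0 + 0.45·1
Solving: h(square A) = 0.5625.
Starting from square A, the probability is 0.5625.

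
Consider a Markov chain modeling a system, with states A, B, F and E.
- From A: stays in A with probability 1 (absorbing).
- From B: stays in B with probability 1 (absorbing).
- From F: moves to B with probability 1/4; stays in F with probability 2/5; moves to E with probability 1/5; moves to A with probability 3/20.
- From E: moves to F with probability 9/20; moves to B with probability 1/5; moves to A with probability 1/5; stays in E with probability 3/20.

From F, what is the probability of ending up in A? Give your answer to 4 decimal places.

Let h(s) be the probability of absorption at A starting from transient state s. Then h(A) = 1 and h(B) = 0. By first-step analysis:
h(F) = 0.15·1 + 0.25·0 + 0.4·h(F) + 0.2·h(E)
h(E) = 0.2·1 + 0.2·0 + 0.45·h(F) + 0.15·h(E)
Solving: h(F) = 0.3988, h(E) = 0.4464.
Starting from F, the probability is 0.3988.

0.3988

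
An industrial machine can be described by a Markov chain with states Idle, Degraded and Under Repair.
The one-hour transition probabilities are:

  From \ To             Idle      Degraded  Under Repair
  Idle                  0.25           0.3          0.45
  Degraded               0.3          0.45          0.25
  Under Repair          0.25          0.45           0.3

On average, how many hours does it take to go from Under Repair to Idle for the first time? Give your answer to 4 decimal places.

3.6697

Let t(s) be the expected number of hours to first reach Idle from state s, with t(Idle) = 0. Conditioning on the first hour:
t(Degraded) = 1 + 0.45·t(Degraded) + 0.25·t(Under Repair)
t(Under Repair) = 1 + 0.45·t(Degraded) + 0.3·t(Under Repair)
Solving: t(Degraded) = 3.4862, t(Under Repair) = 3.6697.
Expected hours from Under Repair to Idle: 3.6697.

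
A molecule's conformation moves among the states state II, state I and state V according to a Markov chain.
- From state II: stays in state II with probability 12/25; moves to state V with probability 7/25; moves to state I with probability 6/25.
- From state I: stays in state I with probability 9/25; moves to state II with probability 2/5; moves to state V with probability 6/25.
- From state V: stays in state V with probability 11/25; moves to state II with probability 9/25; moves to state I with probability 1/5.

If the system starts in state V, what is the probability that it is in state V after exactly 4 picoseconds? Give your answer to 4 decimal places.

0.3218

Propagate the distribution vector 4 picoseconds from state V.
After 0 picoseconds: (0.0000, 0.0000, 1.0000)
After 1 picosecond: (0.3600, 0.2000, 0.4400)
After 2 picoseconds: (0.4112, 0.2464, 0.3424)
After 3 picoseconds: (0.4192, 0.2559, 0.3249)
After 4 picoseconds: (0.4205, 0.2577, 0.3218)
P(in state V after 4 picoseconds) = 0.3218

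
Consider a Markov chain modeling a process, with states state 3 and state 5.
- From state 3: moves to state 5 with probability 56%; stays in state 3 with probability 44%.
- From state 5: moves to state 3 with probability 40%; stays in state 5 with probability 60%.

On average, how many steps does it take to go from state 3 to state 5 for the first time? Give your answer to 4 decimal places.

1.7857

Let t(s) be the expected number of steps to first reach state 5 from state s, with t(state 5) = 0. Conditioning on the first step:
t(state 3) = 1 + 0.44·t(state 3)
Solving: t(state 3) = 1.7857.
Expected steps from state 3 to state 5: 1.7857.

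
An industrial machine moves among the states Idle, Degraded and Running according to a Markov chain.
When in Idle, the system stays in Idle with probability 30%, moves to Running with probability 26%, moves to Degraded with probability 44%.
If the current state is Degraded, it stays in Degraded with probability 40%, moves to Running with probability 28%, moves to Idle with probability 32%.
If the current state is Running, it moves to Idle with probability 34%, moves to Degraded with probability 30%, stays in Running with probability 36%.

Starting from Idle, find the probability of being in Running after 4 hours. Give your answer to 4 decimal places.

Propagate the distribution vector 4 hours from Idle.
After 0 hours: (1.0000, 0.0000, 0.0000)
After 1 hour: (0.3000, 0.4400, 0.2600)
After 2 hours: (0.3192, 0.3860, 0.2948)
After 3 hours: (0.3195, 0.3833, 0.2972)
After 4 hours: (0.3196, 0.3831, 0.2974)
P(in Running after 4 hours) = 0.2974

0.2974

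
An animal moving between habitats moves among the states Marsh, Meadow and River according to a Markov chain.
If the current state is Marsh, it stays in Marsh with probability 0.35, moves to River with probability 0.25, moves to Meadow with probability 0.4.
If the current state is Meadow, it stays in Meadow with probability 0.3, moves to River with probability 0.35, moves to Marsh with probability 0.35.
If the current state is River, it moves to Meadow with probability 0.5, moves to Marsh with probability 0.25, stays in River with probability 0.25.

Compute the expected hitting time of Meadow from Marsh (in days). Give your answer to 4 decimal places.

2.3529

Let t(s) be the expected number of days to first reach Meadow from state s, with t(Meadow) = 0. Conditioning on the first day:
t(Marsh) = 1 + 0.35·t(Marsh) + 0.25·t(River)
t(River) = 1 + 0.25·t(Marsh) + 0.25·t(River)
Solving: t(Marsh) = 2.3529, t(River) = 2.1176.
Expected days from Marsh to Meadow: 2.3529.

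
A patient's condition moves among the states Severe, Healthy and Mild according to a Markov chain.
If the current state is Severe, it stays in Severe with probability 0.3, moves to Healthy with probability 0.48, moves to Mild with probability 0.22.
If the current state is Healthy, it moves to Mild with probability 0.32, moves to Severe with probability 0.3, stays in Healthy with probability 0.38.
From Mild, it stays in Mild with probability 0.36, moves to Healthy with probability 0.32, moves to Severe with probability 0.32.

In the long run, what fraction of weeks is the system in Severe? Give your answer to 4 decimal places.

0.3060

Let the stationary distribution be π with π = πP and π_1 + π_2 + π_3 = 1.
π_1 = 0.3·π_1 + 0.3·π_2 + 0.32·π_3
π_2 = 0.48·π_1 + 0.38·π_2 + 0.32·π_3
Solving with the normalization constraint gives π = (0.3060, 0.3925, 0.3015).
So the stationary probability of Severe is 0.3060.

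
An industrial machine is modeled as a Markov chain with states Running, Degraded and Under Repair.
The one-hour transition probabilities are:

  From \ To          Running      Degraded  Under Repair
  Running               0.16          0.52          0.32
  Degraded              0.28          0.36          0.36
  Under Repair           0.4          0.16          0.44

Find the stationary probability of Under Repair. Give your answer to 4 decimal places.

0.3787

Let the stationary distribution be π with π = πP and π_1 + π_2 + π_3 = 1.
π_1 = 0.16·π_1 + 0.28·π_2 + 0.4·π_3
π_2 = 0.52·π_1 + 0.36·π_2 + 0.16·π_3
Solving with the normalization constraint gives π = (0.2906, 0.3308, 0.3787).
So the stationary probability of Under Repair is 0.3787.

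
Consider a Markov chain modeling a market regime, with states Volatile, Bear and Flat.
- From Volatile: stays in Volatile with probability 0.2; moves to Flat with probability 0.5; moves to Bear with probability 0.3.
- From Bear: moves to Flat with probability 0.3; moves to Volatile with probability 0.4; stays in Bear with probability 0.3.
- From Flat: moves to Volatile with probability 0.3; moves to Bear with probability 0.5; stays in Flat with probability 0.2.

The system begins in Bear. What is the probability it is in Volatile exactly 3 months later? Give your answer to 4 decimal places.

Propagate the distribution vector 3 months from Bear.
After 0 months: (0.0000, 1.0000, 0.0000)
After 1 month: (0.4000, 0.3000, 0.3000)
After 2 months: (0.2900, 0.3600, 0.3500)
After 3 months: (0.3070, 0.3700, 0.3230)
P(in Volatile after 3 months) = 0.3070

0.3070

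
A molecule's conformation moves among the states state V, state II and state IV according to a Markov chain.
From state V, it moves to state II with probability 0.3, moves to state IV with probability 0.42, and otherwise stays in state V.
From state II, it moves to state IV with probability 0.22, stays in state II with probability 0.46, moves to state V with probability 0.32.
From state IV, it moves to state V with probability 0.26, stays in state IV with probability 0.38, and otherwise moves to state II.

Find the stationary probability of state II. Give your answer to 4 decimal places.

Let the stationary distribution be π with π = πP and π_1 + π_2 + π_3 = 1.
π_1 = 0.28·π_1 + 0.32·π_2 + 0.26·π_3
π_2 = 0.3·π_1 + 0.46·π_2 + 0.36·π_3
Solving with the normalization constraint gives π = (0.2886, 0.3808, 0.3306).
So the stationary probability of state II is 0.3808.

0.3808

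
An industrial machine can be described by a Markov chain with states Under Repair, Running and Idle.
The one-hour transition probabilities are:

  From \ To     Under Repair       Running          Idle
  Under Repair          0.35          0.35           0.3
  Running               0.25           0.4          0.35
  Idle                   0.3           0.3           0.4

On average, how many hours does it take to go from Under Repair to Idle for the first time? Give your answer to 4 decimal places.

Let t(s) be the expected number of hours to first reach Idle from state s, with t(Idle) = 0. Conditioning on the first hour:
t(Under Repair) = 1 + 0.35·t(Under Repair) + 0.35·t(Running)
t(Running) = 1 + 0.25·t(Under Repair) + 0.4·t(Running)
Solving: t(Under Repair) = 3.1405, t(Running) = 2.9752.
Expected hours from Under Repair to Idle: 3.1405.

3.1405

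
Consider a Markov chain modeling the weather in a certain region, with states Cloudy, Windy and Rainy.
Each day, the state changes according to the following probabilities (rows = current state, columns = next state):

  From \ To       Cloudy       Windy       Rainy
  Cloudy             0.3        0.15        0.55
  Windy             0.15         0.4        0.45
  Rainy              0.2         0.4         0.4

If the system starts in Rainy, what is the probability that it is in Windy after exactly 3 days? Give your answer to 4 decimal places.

0.3500

Propagate the distribution vector 3 days from Rainy.
After 0 days: (0.0000, 0.0000, 1.0000)
After 1 day: (0.2000, 0.4000, 0.4000)
After 2 days: (0.2000, 0.3500, 0.4500)
After 3 days: (0.2025, 0.3500, 0.4475)
P(in Windy after 3 days) = 0.3500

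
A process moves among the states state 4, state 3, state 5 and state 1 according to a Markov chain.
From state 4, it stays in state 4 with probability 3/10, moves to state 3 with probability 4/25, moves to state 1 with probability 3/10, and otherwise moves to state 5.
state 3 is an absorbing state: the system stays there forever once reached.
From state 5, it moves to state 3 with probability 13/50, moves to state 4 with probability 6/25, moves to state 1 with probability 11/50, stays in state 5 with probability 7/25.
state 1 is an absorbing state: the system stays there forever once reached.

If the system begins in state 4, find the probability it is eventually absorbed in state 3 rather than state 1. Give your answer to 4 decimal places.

0.3978

Let h(s) be the probability of absorption at state 3 starting from transient state s. Then h(state 3) = 1 and h(state 1) = 0. By first-step analysis:
h(state 4) = 0.3·h(state 4) + 0.16·1 + 0.24·h(state 5) + 0.3·0
h(state 5) = 0.24·h(state 4) + 0.26·1 + 0.28·h(state 5) + 0.22·0
Solving: h(state 4) = 0.3978, h(state 5) = 0.4937.
Starting from state 4, the probability is 0.3978.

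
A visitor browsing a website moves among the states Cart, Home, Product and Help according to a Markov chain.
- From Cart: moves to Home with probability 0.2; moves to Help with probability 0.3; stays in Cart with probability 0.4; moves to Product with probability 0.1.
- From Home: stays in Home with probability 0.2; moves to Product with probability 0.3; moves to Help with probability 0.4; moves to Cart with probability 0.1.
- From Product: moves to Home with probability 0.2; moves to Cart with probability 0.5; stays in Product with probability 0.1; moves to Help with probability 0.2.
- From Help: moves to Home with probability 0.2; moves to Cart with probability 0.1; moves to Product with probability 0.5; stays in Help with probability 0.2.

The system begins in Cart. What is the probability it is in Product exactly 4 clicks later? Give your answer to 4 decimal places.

0.2464

Propagate the distribution vector 4 clicks from Cart.
After 0 clicks: (1.0000, 0.0000, 0.0000, 0.0000)
After 1 click: (0.4000, 0.2000, 0.1000, 0.3000)
After 2 clicks: (0.2600, 0.2000, 0.2600, 0.2800)
After 3 clicks: (0.2820, 0.2000, 0.2520, 0.2660)
After 4 clicks: (0.2854, 0.2000, 0.2464, 0.2682)
P(in Product after 4 clicks) = 0.2464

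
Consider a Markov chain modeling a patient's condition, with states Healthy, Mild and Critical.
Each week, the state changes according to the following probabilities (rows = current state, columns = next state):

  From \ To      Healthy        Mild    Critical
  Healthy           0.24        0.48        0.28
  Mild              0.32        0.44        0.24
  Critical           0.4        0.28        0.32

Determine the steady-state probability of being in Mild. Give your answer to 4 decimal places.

0.4087

Let the stationary distribution be π with π = πP and π_1 + π_2 + π_3 = 1.
π_1 = 0.24·π_1 + 0.32·π_2 + 0.4·π_3
π_2 = 0.48·π_1 + 0.44·π_2 + 0.28·π_3
Solving with the normalization constraint gives π = (0.3166, 0.4087, 0.2746).
So the stationary probability of Mild is 0.4087.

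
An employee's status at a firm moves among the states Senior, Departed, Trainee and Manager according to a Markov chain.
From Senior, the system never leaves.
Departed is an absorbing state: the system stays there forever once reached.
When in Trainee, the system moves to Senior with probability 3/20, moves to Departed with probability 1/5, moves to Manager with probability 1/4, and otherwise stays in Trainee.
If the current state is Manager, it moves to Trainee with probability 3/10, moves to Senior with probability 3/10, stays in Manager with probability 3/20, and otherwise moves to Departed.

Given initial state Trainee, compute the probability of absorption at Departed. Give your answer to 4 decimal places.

0.5345

Let h(s) be the probability of absorption at Departed starting from transient state s. Then h(Departed) = 1 and h(Senior) = 0. By first-step analysis:
h(Trainee) = 0.15·0 + 0.2·1 + 0.4·h(Trainee) + 0.25·h(Manager)
h(Manager) = 0.3·0 + 0.25·1 + 0.3·h(Trainee) + 0.15·h(Manager)
Solving: h(Trainee) = 0.5345, h(Manager) = 0.4828.
Starting from Trainee, the probability is 0.5345.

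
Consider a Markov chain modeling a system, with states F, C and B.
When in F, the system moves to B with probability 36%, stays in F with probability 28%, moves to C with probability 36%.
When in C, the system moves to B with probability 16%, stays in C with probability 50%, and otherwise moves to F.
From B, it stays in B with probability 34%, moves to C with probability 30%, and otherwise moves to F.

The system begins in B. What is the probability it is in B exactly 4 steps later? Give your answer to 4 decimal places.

0.2753

Propagate the distribution vector 4 steps from B.
After 0 steps: (0.0000, 0.0000, 1.0000)
After 1 step: (0.3600, 0.3000, 0.3400)
After 2 steps: (0.3252, 0.3816, 0.2932)
After 3 steps: (0.3264, 0.3958, 0.2778)
After 4 steps: (0.3260, 0.3987, 0.2753)
P(in B after 4 steps) = 0.2753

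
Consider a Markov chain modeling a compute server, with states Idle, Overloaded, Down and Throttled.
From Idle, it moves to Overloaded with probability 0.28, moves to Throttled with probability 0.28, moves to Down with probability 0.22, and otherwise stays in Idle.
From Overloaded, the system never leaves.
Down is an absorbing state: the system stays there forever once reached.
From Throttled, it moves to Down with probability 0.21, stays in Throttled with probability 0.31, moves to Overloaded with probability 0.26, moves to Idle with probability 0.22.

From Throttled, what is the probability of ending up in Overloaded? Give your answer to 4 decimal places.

Let h(s) be the probability of absorption at Overloaded starting from transient state s. Then h(Overloaded) = 1 and h(Down) = 0. By first-step analysis:
h(Idle) = 0.22·h(Idle) + 0.28·1 + 0.22·0 + 0.28·h(Throttled)
h(Throttled) = 0.22·h(Idle) + 0.26·1 + 0.21·0 + 0.31·h(Throttled)
Solving: h(Idle) = 0.5581, h(Throttled) = 0.5548.
Starting from Throttled, the probability is 0.5548.

0.5548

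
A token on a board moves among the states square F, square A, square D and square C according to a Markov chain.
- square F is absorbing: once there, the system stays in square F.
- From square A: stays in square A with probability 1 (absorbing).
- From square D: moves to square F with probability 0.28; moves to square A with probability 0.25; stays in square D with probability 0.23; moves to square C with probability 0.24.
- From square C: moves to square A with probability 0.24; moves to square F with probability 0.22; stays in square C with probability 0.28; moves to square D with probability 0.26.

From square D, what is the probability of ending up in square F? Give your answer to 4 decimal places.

Let h(s) be the probability of absorption at square F starting from transient state s. Then h(square F) = 1 and h(square A) = 0. By first-step analysis:
h(square D) = 0.28·1 + 0.25·0 + 0.23·h(square D) + 0.24·h(square C)
h(square C) = 0.22·1 + 0.24·0 + 0.26·h(square D) + 0.28·h(square C)
Solving: h(square D) = 0.5171, h(square C) = 0.4923.
Starting from square D, the probability is 0.5171.

0.5171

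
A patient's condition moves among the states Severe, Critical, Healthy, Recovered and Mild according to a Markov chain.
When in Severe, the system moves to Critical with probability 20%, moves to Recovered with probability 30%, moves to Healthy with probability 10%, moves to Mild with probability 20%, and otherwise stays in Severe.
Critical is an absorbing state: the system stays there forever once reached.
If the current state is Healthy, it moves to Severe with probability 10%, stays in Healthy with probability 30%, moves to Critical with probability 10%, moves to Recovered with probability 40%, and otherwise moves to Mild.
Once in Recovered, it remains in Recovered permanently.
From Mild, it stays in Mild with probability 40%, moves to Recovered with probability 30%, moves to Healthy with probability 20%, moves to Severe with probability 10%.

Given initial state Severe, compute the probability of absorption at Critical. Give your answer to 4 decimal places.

0.3051

Let h(s) be the probability of absorption at Critical starting from transient state s. Then h(Critical) = 1 and h(Recovered) = 0. By first-step analysis:
h(Severe) = 0.2·h(Severe) + 0.2·1 + 0.1·h(Healthy) + 0.3·0 + 0.2·h(Mild)
h(Healthy) = 0.1·h(Severe) + 0.1·1 + 0.3·h(Healthy) + 0.4·0 + 0.1·h(Mild)
h(Mild) = 0.1·h(Severe) + 0.2·h(Healthy) + 0.3·0 + 0.4·h(Mild)
Solving: h(Severe) = 0.3051, h(Healthy) = 0.2034, h(Mild) = 0.1186.
Starting from Severe, the probability is 0.3051.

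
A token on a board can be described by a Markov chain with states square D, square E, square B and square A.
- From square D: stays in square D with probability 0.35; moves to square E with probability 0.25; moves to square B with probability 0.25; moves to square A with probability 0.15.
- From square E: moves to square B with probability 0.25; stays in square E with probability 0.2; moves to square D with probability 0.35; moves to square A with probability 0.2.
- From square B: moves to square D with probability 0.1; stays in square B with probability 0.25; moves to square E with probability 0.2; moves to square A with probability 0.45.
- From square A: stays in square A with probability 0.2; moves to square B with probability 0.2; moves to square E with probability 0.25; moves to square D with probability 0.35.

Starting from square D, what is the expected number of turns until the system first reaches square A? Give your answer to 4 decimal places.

Let t(s) be the expected number of turns to first reach square A from state s, with t(square A) = 0. Conditioning on the first turn:
t(square D) = 1 + 0.35·t(square D) + 0.25·t(square E) + 0.25·t(square B)
t(square E) = 1 + 0.35·t(square D) + 0.2·t(square E) + 0.25·t(square B)
t(square B) = 1 + 0.1·t(square D) + 0.2·t(square E) + 0.25·t(square B)
Solving: t(square D) = 4.2317, t(square E) = 4.0302, t(square B) = 2.9723.
Expected turns from square D to square A: 4.2317.

4.2317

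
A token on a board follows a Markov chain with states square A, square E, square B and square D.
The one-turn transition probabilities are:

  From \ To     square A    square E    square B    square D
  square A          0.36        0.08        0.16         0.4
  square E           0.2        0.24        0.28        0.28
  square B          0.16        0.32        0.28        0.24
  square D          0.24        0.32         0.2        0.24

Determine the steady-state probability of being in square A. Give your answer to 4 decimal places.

0.2410

Let the stationary distribution be π with π = πP and π_1 + π_2 + π_3 + π_4 = 1.
π_1 = 0.36·π_1 + 0.2·π_2 + 0.16·π_3 + 0.24·π_4
π_2 = 0.08·π_1 + 0.24·π_2 + 0.32·π_3 + 0.32·π_4
π_3 = 0.16·π_1 + 0.28·π_2 + 0.28·π_3 + 0.2·π_4
Solving with the normalization constraint gives π = (0.2410, 0.2427, 0.2280, 0.2883).
So the stationary probability of square A is 0.2410.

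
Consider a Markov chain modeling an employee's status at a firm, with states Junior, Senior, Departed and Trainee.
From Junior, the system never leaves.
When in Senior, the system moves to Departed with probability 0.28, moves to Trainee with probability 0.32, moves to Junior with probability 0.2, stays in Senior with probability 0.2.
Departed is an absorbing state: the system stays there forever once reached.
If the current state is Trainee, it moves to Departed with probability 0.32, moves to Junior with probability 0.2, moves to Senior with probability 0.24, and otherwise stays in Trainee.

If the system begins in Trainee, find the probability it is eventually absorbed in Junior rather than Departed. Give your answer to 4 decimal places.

Let h(s) be the probability of absorption at Junior starting from transient state s. Then h(Junior) = 1 and h(Departed) = 0. By first-step analysis:
h(Senior) = 0.2·1 + 0.2·h(Senior) + 0.28·0 + 0.32·h(Trainee)
h(Trainee) = 0.2·1 + 0.24·h(Senior) + 0.32·0 + 0.24·h(Trainee)
Solving: h(Senior) = 0.4066, h(Trainee) = 0.3916.
Starting from Trainee, the probability is 0.3916.

0.3916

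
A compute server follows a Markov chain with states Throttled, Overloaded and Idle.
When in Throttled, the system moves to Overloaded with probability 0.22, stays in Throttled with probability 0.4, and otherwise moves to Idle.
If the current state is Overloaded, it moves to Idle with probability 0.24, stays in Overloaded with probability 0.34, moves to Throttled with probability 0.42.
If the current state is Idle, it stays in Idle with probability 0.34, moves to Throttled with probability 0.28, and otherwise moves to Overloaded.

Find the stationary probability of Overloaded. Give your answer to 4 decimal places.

0.3089

Let the stationary distribution be π with π = πP and π_1 + π_2 + π_3 = 1.
π_1 = 0.4·π_1 + 0.42·π_2 + 0.28·π_3
π_2 = 0.22·π_1 + 0.34·π_2 + 0.38·π_3
Solving with the normalization constraint gives π = (0.3673, 0.3089, 0.3238).
So the stationary probability of Overloaded is 0.3089.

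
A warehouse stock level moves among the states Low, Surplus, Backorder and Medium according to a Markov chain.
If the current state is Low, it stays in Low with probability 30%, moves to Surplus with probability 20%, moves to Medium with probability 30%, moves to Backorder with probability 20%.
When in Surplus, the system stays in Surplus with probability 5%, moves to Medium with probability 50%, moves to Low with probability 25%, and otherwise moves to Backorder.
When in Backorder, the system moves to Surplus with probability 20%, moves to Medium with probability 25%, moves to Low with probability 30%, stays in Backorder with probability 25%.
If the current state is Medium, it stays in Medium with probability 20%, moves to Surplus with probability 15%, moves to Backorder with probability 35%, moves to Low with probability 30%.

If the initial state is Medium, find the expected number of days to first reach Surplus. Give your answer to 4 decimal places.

5.5909

Let t(s) be the expected number of days to first reach Surplus from state s, with t(Surplus) = 0. Conditioning on the first day:
t(Low) = 1 + 0.3·t(Low) + 0.2·t(Backorder) + 0.3·t(Medium)
t(Backorder) = 1 + 0.3·t(Low) + 0.25·t(Backorder) + 0.25·t(Medium)
t(Medium) = 1 + 0.3·t(Low) + 0.35·t(Backorder) + 0.2·t(Medium)
Solving: t(Low) = 5.3494, t(Backorder) = 5.3367, t(Medium) = 5.5909.
Expected days from Medium to Surplus: 5.5909.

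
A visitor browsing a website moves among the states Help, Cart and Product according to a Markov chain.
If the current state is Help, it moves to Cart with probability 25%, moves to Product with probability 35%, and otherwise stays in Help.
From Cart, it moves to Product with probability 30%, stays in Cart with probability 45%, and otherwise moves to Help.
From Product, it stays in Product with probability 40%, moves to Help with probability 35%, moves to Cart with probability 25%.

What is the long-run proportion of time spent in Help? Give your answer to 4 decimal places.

0.3355

Let the stationary distribution be π with π = πP and π_1 + π_2 + π_3 = 1.
π_1 = 0.4·π_1 + 0.25·π_2 + 0.35·π_3
π_2 = 0.25·π_1 + 0.45·π_2 + 0.25·π_3
Solving with the normalization constraint gives π = (0.3355, 0.3125, 0.3520).
So the stationary probability of Help is 0.3355.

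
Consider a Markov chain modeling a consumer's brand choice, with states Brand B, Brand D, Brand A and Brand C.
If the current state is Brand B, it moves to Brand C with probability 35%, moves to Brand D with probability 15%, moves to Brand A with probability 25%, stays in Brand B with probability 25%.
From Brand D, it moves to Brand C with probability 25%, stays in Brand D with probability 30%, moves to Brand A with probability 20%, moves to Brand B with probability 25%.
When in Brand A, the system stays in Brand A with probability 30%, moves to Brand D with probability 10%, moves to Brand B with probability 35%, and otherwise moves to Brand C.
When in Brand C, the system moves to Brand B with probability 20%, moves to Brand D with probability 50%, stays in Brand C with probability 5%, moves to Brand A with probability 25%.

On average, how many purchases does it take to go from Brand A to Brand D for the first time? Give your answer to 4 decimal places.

Let t(s) be the expected number of purchases to first reach Brand D from state s, with t(Brand D) = 0. Conditioning on the first purchase:
t(Brand B) = 1 + 0.25·t(Brand B) + 0.25·t(Brand A) + 0.35·t(Brand C)
t(Brand A) = 1 + 0.35·t(Brand B) + 0.3·t(Brand A) + 0.25·t(Brand C)
t(Brand C) = 1 + 0.2·t(Brand B) + 0.25·t(Brand A) + 0.05·t(Brand C)
Solving: t(Brand B) = 4.4645, t(Brand A) = 4.8260, t(Brand C) = 3.2625.
Expected purchases from Brand A to Brand D: 4.8260.

4.8260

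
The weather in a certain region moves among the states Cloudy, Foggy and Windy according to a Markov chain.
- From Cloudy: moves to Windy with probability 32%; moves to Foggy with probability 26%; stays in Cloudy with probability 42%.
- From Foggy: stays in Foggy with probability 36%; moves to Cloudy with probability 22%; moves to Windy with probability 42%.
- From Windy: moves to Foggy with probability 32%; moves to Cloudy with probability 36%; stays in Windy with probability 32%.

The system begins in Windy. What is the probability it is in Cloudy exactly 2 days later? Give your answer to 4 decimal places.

0.3368

Sum over the intermediate state after 1 day:
P = P(Windy→Cloudy)·P(Cloudy→Cloudy) + P(Windy→Foggy)·P(Foggy→Cloudy) + P(Windy→Windy)·P(Windy→Cloudy)
  = 0.36×0.42 + 0.32×0.22 + 0.32×0.36
  = 0.1512 + 0.0704 + 0.1152 = 0.3368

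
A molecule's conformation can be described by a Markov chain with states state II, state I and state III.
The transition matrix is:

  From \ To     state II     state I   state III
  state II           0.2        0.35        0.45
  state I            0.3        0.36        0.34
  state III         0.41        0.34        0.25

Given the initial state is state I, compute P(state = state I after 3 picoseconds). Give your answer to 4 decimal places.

0.3501

Propagate the distribution vector 3 picoseconds from state I.
After 0 picoseconds: (0.0000, 1.0000, 0.0000)
After 1 picosecond: (0.3000, 0.3600, 0.3400)
After 2 picoseconds: (0.3074, 0.3502, 0.3424)
After 3 picoseconds: (0.3069, 0.3501, 0.3430)
P(in state I after 3 picoseconds) = 0.3501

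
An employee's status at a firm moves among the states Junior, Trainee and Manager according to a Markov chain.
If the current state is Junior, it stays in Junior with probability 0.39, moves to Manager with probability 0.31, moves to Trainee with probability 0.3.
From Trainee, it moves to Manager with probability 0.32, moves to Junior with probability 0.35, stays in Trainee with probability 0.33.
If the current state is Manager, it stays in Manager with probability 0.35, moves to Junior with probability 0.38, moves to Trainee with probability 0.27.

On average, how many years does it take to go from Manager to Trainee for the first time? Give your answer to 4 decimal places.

Let t(s) be the expected number of years to first reach Trainee from state s, with t(Trainee) = 0. Conditioning on the first year:
t(Junior) = 1 + 0.39·t(Junior) + 0.31·t(Manager)
t(Manager) = 1 + 0.38·t(Junior) + 0.35·t(Manager)
Solving: t(Junior) = 3.4446, t(Manager) = 3.5522.
Expected years from Manager to Trainee: 3.5522.

3.5522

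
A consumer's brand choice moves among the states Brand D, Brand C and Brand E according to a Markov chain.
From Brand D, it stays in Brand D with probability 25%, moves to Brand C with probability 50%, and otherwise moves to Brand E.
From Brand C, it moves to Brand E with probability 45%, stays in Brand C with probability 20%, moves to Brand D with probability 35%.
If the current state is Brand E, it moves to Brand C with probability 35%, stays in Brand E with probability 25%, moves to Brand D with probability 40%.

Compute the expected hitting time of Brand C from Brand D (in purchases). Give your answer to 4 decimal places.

2.1622

Let t(s) be the expected number of purchases to first reach Brand C from state s, with t(Brand C) = 0. Conditioning on the first purchase:
t(Brand D) = 1 + 0.25·t(Brand D) + 0.25·t(Brand E)
t(Brand E) = 1 + 0.4·t(Brand D) + 0.25·t(Brand E)
Solving: t(Brand D) = 2.1622, t(Brand E) = 2.4865.
Expected purchases from Brand D to Brand C: 2.1622.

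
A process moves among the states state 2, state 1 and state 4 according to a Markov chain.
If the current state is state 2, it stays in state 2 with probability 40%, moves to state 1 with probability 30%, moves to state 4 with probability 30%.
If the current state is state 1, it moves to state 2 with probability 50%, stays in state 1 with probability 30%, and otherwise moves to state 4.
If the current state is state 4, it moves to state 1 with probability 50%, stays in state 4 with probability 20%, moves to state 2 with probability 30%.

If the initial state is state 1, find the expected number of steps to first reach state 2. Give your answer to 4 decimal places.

2.1739

Let t(s) be the expected number of steps to first reach state 2 from state s, with t(state 2) = 0. Conditioning on the first step:
t(state 1) = 1 + 0.3·t(state 1) + 0.2·t(state 4)
t(state 4) = 1 + 0.5·t(state 1) + 0.2·t(state 4)
Solving: t(state 1) = 2.1739, t(state 4) = 2.6087.
Expected steps from state 1 to state 2: 2.1739.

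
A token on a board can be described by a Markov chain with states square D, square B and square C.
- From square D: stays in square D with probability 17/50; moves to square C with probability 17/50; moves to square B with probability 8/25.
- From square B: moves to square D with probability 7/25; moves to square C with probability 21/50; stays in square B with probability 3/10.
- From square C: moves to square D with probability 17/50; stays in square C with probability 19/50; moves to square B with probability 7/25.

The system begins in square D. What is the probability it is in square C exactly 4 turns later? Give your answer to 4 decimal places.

Propagate the distribution vector 4 turns from square D.
After 0 turns: (1.0000, 0.0000, 0.0000)
After 1 turn: (0.3400, 0.3200, 0.3400)
After 2 turns: (0.3208, 0.3000, 0.3792)
After 3 turns: (0.3220, 0.2988, 0.3792)
After 4 turns: (0.3221, 0.2989, 0.3791)
P(in square C after 4 turns) = 0.3791

0.3791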